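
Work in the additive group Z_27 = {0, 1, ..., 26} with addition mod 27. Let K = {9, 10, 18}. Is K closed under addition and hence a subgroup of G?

No

The identity 0 ∉ K, so K is not a subgroup.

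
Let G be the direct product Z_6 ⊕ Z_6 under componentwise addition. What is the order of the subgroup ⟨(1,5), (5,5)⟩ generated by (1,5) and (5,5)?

18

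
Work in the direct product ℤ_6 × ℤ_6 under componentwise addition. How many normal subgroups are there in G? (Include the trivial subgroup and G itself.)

30

G is abelian, so every subgroup is normal.
G has 30 subgroups in total, hence 30 normal subgroups.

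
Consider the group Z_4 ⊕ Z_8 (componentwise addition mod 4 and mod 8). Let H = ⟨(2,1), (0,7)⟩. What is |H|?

|⟨(2,1)⟩| = 8 and |⟨(0,7)⟩| = 8, so |H| is a multiple of lcm(8, 8) = 8 and divides |G| = 32.
Closing under the operation: H = {(0,0), (0,1), (0,2), (0,3), (0,4), (0,5), (0,6), (0,7), (2,0), (2,1), (2,2), (2,3), (2,4), (2,5), (2,6), (2,7)}, so |H| = 16.

16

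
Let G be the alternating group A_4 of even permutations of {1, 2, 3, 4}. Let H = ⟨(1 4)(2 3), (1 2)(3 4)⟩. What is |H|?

4

|⟨(1 4)(2 3)⟩| = 2 and |⟨(1 2)(3 4)⟩| = 2, so |H| is a multiple of lcm(2, 2) = 2 and divides |G| = 12.
Closing under the operation: H = {e, (1 2)(3 4), (1 3)(2 4), (1 4)(2 3)}, so |H| = 4.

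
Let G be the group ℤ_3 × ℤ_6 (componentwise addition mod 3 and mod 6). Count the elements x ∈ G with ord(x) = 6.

An element (a,b) has order lcm(ord(a), ord(b)); count pairs with lcm equal to 6.
Enumerating gives 8 such elements.

8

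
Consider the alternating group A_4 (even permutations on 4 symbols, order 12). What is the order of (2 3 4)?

Computing powers of (2 3 4): the smallest k with ((2 3 4))^k = e is k = 3.

3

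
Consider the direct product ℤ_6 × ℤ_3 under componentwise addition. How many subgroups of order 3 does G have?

|G| = 18 and 3 | 18, so subgroups of order 3 are possible by Lagrange.
The subgroups of order 3 are: {(0,0), (0,1), (0,2)}; {(0,0), (2,0), (4,0)}; {(0,0), (2,1), (4,2)}; {(0,0), (2,2), (4,1)}.
So G has 4 subgroups of order 3.

4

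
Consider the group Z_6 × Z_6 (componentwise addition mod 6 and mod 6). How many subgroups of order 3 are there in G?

4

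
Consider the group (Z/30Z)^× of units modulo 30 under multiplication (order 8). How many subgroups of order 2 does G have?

|G| = 8 and 2 | 8, so subgroups of order 2 are possible by Lagrange.
The subgroups of order 2 are: {1, 11}; {1, 19}; {1, 29}.
So G has 3 subgroups of order 2.

3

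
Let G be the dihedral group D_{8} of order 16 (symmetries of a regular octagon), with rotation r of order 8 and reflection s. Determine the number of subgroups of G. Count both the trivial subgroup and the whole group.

|G| = 16, so by Lagrange every subgroup order divides 16. Divisors: 1, 2, 4, 8, 16.
Subgroups by order — order 1: 1; order 2: 9; order 4: 5; order 8: 3; order 16: 1.
Total: 1 + 9 + 5 + 3 + 1 = 19.

19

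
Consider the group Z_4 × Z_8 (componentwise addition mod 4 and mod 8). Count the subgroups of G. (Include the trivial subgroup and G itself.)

22

|G| = 32, so by Lagrange every subgroup order divides 32. Divisors: 1, 2, 4, 8, 16, 32.
Subgroups by order — order 1: 1; order 2: 3; order 4: 7; order 8: 7; order 16: 3; order 32: 1.
Total: 1 + 3 + 7 + 7 + 3 + 1 = 22.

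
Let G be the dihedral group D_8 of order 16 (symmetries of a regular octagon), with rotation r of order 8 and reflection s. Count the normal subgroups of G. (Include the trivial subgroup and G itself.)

7

G has 19 subgroups. Checking conjugation-invariance by order — order 1: 1/1 normal; order 2: 1/9 normal; order 4: 1/5 normal; order 8: 3/3 normal; order 16: 1/1 normal.
Total normal subgroups: 7.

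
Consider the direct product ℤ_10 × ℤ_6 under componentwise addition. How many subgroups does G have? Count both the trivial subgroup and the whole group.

20

|G| = 60, so by Lagrange every subgroup order divides 60. Divisors: 1, 2, 3, 4, 5, 6, 10, 12, 15, 20, 30, 60.
Subgroups by order — order 1: 1; order 2: 3; order 3: 1; order 4: 1; order 5: 1; order 6: 3; order 10: 3; order 12: 1; order 15: 1; order 20: 1; order 30: 3; order 60: 1.
Total: 1 + 3 + 1 + 1 + 1 + 3 + 3 + 1 + 1 + 1 + 3 + 1 = 20.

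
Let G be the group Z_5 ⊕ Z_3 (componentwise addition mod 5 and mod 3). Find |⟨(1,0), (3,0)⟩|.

5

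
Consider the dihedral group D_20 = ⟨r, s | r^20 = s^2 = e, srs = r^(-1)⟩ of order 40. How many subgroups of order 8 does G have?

|G| = 40 and 8 | 40, so subgroups of order 8 are possible by Lagrange.
The subgroups of order 8 are: {e, r^5, r^10, r^15, s, r^5s, r^10s, r^15s}; {e, r^5, r^10, r^15, rs, r^6s, r^11s, r^16s}; {e, r^5, r^10, r^15, r^2s, r^7s, r^12s, r^17s}; {e, r^5, r^10, r^15, r^3s, r^8s, r^13s, r^18s}; … (5 in all).
So G has 5 subgroups of order 8.

5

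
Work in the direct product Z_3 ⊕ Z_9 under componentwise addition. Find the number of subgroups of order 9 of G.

4

|G| = 27 and 9 | 27, so subgroups of order 9 are possible by Lagrange.
The subgroups of order 9 are: {(0,0), (0,1), (0,2), (0,3), (0,4), (0,5), (0,6), (0,7), (0,8)}; {(0,0), (0,3), (0,6), (1,0), (1,3), (1,6), (2,0), (2,3), (2,6)}; {(0,0), (0,3), (0,6), (1,1), (1,4), (1,7), (2,2), (2,5), (2,8)}; {(0,0), (0,3), (0,6), (1,2), (1,5), (1,8), (2,1), (2,4), (2,7)}.
So G has 4 subgroups of order 9.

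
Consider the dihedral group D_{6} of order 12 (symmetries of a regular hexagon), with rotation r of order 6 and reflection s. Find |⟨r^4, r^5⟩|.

6

|⟨r^4⟩| = 3 and |⟨r^5⟩| = 6, so |H| is a multiple of lcm(3, 6) = 6 and divides |G| = 12.
Closing under the operation: H = {e, r, r^2, r^3, r^4, r^5}, so |H| = 6.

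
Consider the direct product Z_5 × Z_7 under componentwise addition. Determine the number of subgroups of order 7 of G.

|G| = 35 and 7 | 35, so subgroups of order 7 are possible by Lagrange.
The subgroups of order 7 are: {(0,0), (0,1), (0,2), (0,3), (0,4), (0,5), (0,6)}.
So G has 1 subgroup of order 7.

1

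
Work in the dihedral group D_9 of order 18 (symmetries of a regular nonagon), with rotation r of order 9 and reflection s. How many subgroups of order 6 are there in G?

3

|G| = 18 and 6 | 18, so subgroups of order 6 are possible by Lagrange.
The subgroups of order 6 are: {e, r^3, r^6, r^2s, r^5s, r^8s}; {e, r^3, r^6, s, r^3s, r^6s}; {e, r^3, r^6, rs, r^4s, r^7s}.
So G has 3 subgroups of order 6.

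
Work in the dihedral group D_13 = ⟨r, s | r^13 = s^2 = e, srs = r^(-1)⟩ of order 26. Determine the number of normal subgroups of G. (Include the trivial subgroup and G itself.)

G has 16 subgroups. Checking conjugation-invariance by order — order 1: 1/1 normal; order 2: 0/13 normal; order 13: 1/1 normal; order 26: 1/1 normal.
Total normal subgroups: 3.

3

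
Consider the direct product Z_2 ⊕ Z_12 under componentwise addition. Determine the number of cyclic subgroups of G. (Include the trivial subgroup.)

12

A cyclic subgroup of order d is generated by each of its φ(d) elements of order d, so the cyclic subgroups of order d number (#elements of order d)/φ(d).
Cyclic subgroups by order — order 1: 1; order 2: 3; order 3: 1; order 4: 2; order 6: 3; order 12: 2.
Total: 12.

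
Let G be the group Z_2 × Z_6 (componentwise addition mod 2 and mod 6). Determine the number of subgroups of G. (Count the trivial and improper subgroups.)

|G| = 12, so by Lagrange every subgroup order divides 12. Divisors: 1, 2, 3, 4, 6, 12.
Subgroups by order — order 1: 1; order 2: 3; order 3: 1; order 4: 1; order 6: 3; order 12: 1.
Total: 1 + 3 + 1 + 1 + 3 + 1 = 10.

10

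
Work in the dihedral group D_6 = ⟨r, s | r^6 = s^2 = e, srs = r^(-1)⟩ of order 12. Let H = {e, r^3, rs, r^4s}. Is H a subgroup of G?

Yes

|H| = 4 divides |G| = 12, consistent with Lagrange.
H contains the identity, every element's inverse is in H, and H is closed under ·: it is a subgroup.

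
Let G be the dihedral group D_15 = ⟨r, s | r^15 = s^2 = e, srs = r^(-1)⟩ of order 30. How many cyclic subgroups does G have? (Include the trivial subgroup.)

19

Group the elements of G by the cyclic subgroup they generate; each cyclic subgroup of order d accounts for φ(d) elements.
Cyclic subgroups by order — order 1: 1; order 2: 15; order 3: 1; order 5: 1; order 15: 1.
Total: 19.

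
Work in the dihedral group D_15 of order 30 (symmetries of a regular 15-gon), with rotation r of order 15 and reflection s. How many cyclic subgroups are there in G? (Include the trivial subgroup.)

Group the elements of G by the cyclic subgroup they generate; each cyclic subgroup of order d accounts for φ(d) elements.
Cyclic subgroups by order — order 1: 1; order 2: 15; order 3: 1; order 5: 1; order 15: 1.
Total: 19.

19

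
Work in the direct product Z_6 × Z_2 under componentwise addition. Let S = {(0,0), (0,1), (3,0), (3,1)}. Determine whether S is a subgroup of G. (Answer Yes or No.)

|S| = 4 divides |G| = 12, consistent with Lagrange.
S contains the identity, every element's inverse is in S, and S is closed under +: it is a subgroup.

Yes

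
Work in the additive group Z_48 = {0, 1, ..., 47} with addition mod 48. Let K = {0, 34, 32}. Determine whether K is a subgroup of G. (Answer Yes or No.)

32 ∈ K but its inverse 16 ∉ K, so K is not a subgroup.

No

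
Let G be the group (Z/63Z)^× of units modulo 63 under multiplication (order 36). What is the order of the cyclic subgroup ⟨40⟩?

Compute successive powers of 40 mod 63: 40, 25, 55, 58, 52, 1; 40^6 ≡ 1 (mod 63).
So |⟨40⟩| = 6.

6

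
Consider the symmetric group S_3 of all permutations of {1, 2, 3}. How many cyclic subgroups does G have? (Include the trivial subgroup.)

5

Each element a generates a cyclic subgroup ⟨a⟩; distinct elements may generate the same one (a cyclic group of order d has φ(d) generators).
Cyclic subgroups by order — order 1: 1; order 2: 3; order 3: 1.
Total: 5.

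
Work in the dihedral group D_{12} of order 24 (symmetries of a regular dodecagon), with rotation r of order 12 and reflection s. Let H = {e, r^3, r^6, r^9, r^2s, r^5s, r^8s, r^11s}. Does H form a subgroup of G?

Yes

|H| = 8 divides |G| = 24, consistent with Lagrange.
H contains the identity, every element's inverse is in H, and H is closed under ·: it is a subgroup.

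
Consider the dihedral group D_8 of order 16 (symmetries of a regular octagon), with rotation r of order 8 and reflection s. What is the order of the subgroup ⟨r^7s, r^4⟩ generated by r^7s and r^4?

|⟨r^7s⟩| = 2 and |⟨r^4⟩| = 2, so |H| is a multiple of lcm(2, 2) = 2 and divides |G| = 16.
Closing under the operation: H = {e, r^4, r^3s, r^7s}, so |H| = 4.

4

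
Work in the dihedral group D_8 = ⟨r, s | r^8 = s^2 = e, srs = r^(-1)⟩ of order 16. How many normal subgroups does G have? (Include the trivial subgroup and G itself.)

G has 19 subgroups. Checking conjugation-invariance by order — order 1: 1/1 normal; order 2: 1/9 normal; order 4: 1/5 normal; order 8: 3/3 normal; order 16: 1/1 normal.
Total normal subgroups: 7.

7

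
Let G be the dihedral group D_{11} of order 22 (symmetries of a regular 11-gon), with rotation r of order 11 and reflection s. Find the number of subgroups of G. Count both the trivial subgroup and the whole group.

14

|G| = 22, so by Lagrange every subgroup order divides 22. Divisors: 1, 2, 11, 22.
Subgroups by order — order 1: 1; order 2: 11; order 11: 1; order 22: 1.
Total: 1 + 11 + 1 + 1 = 14.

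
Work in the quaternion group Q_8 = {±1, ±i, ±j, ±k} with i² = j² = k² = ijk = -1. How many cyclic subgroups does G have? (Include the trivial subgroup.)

5

Group the elements of G by the cyclic subgroup they generate; each cyclic subgroup of order d accounts for φ(d) elements.
Cyclic subgroups by order — order 1: 1; order 2: 1; order 4: 3.
Total: 5.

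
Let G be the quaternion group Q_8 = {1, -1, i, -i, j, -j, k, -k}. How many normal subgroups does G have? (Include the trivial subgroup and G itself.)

G has 6 subgroups. Checking conjugation-invariance by order — order 1: 1/1 normal; order 2: 1/1 normal; order 4: 3/3 normal; order 8: 1/1 normal.
Total normal subgroups: 6.

6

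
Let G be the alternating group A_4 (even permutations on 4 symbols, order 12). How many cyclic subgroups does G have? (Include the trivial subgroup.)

8

A cyclic subgroup of order d is generated by each of its φ(d) elements of order d, so the cyclic subgroups of order d number (#elements of order d)/φ(d).
Cyclic subgroups by order — order 1: 1; order 2: 3; order 3: 4.
Total: 8.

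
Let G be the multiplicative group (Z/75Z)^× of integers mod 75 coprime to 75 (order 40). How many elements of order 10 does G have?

12

Enumerating element orders in G gives 12 elements of order 10.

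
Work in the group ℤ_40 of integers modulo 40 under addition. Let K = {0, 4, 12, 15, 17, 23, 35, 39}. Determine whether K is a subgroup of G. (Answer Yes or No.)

35 ∈ K but its inverse 5 ∉ K, so K is not a subgroup.

No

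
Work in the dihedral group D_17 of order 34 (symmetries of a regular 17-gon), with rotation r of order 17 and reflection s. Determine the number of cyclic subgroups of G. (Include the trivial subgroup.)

Each element a generates a cyclic subgroup ⟨a⟩; distinct elements may generate the same one (a cyclic group of order d has φ(d) generators).
Cyclic subgroups by order — order 1: 1; order 2: 17; order 17: 1.
Total: 19.

19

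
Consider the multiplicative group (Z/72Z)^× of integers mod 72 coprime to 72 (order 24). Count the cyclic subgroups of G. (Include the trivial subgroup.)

16

Group the elements of G by the cyclic subgroup they generate; each cyclic subgroup of order d accounts for φ(d) elements.
Cyclic subgroups by order — order 1: 1; order 2: 7; order 3: 1; order 6: 7.
Total: 16.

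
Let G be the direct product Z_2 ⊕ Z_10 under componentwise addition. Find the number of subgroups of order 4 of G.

1

|G| = 20 and 4 | 20, so subgroups of order 4 are possible by Lagrange.
The subgroups of order 4 are: {(0,0), (0,5), (1,0), (1,5)}.
So G has 1 subgroup of order 4.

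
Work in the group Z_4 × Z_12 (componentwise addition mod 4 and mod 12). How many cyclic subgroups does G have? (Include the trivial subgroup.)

20

Each element a generates a cyclic subgroup ⟨a⟩; distinct elements may generate the same one (a cyclic group of order d has φ(d) generators).
Cyclic subgroups by order — order 1: 1; order 2: 3; order 3: 1; order 4: 6; order 6: 3; order 12: 6.
Total: 20.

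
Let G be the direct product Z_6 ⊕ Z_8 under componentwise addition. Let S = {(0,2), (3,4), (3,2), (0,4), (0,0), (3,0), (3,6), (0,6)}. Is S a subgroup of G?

Yes

|S| = 8 divides |G| = 48, consistent with Lagrange.
S contains the identity, every element's inverse is in S, and S is closed under +: it is a subgroup.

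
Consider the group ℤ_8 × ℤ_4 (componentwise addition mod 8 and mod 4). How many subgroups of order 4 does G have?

|G| = 32 and 4 | 32, so subgroups of order 4 are possible by Lagrange.
The subgroups of order 4 are: {(0,0), (0,1), (0,2), (0,3)}; {(0,0), (0,2), (4,0), (4,2)}; {(0,0), (0,2), (4,1), (4,3)}; {(0,0), (2,0), (4,0), (6,0)}; … (7 in all).
So G has 7 subgroups of order 4.

7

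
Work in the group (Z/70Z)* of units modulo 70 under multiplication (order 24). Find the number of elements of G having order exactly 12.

8

The elements of order 12 are: 3, 17, 23, 33, 37, 47, 53, 67.
That's 8.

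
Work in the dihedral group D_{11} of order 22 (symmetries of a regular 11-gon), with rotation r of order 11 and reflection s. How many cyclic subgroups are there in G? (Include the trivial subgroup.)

13

A cyclic subgroup of order d is generated by each of its φ(d) elements of order d, so the cyclic subgroups of order d number (#elements of order d)/φ(d).
Cyclic subgroups by order — order 1: 1; order 2: 11; order 11: 1.
Total: 13.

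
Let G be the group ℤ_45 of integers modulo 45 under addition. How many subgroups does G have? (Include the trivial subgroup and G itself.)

6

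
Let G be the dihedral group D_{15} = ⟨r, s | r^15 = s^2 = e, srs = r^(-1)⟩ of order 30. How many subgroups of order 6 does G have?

5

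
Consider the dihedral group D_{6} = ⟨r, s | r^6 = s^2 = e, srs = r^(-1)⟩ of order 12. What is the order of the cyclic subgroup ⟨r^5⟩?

6

Computing powers of r^5: the smallest k with (r^5)^k = e is k = 6.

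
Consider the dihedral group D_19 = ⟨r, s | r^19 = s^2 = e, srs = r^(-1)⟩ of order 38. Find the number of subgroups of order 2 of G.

19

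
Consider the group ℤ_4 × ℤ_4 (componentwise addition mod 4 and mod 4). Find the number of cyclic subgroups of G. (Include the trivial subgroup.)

Each element a generates a cyclic subgroup ⟨a⟩; distinct elements may generate the same one (a cyclic group of order d has φ(d) generators).
Cyclic subgroups by order — order 1: 1; order 2: 3; order 4: 6.
Total: 10.

10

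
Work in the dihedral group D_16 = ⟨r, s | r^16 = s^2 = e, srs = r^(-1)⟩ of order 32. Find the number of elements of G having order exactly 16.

The elements of order 16 are: r, r^3, r^5, r^7, r^9, r^11, r^13, r^15.
That's 8.

8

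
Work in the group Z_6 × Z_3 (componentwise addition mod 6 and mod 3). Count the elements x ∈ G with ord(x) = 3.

An element (a,b) has order lcm(ord(a), ord(b)); count pairs with lcm equal to 3.
Enumerating gives 8 such elements.

8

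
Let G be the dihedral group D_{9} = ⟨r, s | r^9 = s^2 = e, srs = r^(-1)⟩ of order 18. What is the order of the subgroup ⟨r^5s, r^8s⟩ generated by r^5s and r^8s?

|⟨r^5s⟩| = 2 and |⟨r^8s⟩| = 2, so |H| is a multiple of lcm(2, 2) = 2 and divides |G| = 18.
Closing under the operation: H = {e, r^3, r^6, r^2s, r^5s, r^8s}, so |H| = 6.

6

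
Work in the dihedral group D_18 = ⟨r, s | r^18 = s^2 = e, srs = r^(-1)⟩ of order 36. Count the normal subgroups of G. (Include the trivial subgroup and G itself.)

G has 45 subgroups. Checking conjugation-invariance by order — order 1: 1/1 normal; order 2: 1/19 normal; order 3: 1/1 normal; order 4: 0/9 normal; order 6: 1/7 normal; order 9: 1/1 normal; order 12: 0/3 normal; order 18: 3/3 normal; order 36: 1/1 normal.
Total normal subgroups: 9.

9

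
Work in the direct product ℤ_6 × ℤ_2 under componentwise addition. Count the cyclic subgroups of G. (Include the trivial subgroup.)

8

Group the elements of G by the cyclic subgroup they generate; each cyclic subgroup of order d accounts for φ(d) elements.
Cyclic subgroups by order — order 1: 1; order 2: 3; order 3: 1; order 6: 3.
Total: 8.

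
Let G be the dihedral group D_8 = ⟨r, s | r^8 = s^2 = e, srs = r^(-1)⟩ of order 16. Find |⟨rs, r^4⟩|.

4

|⟨rs⟩| = 2 and |⟨r^4⟩| = 2, so |H| is a multiple of lcm(2, 2) = 2 and divides |G| = 16.
Closing under the operation: H = {e, r^4, rs, r^5s}, so |H| = 4.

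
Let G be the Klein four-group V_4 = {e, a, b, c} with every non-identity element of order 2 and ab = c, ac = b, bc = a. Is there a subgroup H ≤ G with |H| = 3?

3 does not divide |G| = 4, so by Lagrange no subgroup of order 3 exists.

No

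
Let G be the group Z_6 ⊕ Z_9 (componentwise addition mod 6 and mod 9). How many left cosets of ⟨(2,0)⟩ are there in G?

|⟨(2,0)⟩| = 3 and |G| = 54.
By Lagrange, [G : H] = |G|/|H| = 54/3 = 18.

18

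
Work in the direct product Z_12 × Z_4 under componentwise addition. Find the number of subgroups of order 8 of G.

|G| = 48 and 8 | 48, so subgroups of order 8 are possible by Lagrange.
The subgroups of order 8 are: {(0,0), (0,1), (0,2), (0,3), (6,0), (6,1), (6,2), (6,3)}; {(0,0), (0,2), (3,0), (3,2), (6,0), (6,2), (9,0), (9,2)}; {(0,0), (0,2), (3,1), (3,3), (6,0), (6,2), (9,1), (9,3)}.
So G has 3 subgroups of order 8.

3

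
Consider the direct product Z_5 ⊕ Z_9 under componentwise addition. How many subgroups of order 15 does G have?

|G| = 45 and 15 | 45, so subgroups of order 15 are possible by Lagrange.
The subgroups of order 15 are: {(0,0), (0,3), (0,6), (1,0), (1,3), (1,6), (2,0), (2,3), (2,6), (3,0), (3,3), (3,6), (4,0), (4,3), (4,6)}.
So G has 1 subgroup of order 15.

1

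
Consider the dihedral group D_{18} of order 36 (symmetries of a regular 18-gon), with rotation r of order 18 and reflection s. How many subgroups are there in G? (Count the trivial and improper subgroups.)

|G| = 36, so by Lagrange every subgroup order divides 36. Divisors: 1, 2, 3, 4, 6, 9, 12, 18, 36.
Subgroups by order — order 1: 1; order 2: 19; order 3: 1; order 4: 9; order 6: 7; order 9: 1; order 12: 3; order 18: 3; order 36: 1.
Total: 1 + 19 + 1 + 9 + 7 + 1 + 3 + 3 + 1 = 45.

45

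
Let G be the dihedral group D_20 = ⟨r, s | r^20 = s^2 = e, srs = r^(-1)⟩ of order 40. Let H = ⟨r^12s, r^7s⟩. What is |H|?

8

|⟨r^12s⟩| = 2 and |⟨r^7s⟩| = 2, so |H| is a multiple of lcm(2, 2) = 2 and divides |G| = 40.
Closing under the operation: H = {e, r^5, r^10, r^15, r^2s, r^7s, r^12s, r^17s}, so |H| = 8.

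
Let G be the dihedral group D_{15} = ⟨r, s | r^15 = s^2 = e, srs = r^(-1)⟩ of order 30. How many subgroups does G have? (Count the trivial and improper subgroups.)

28

|G| = 30, so by Lagrange every subgroup order divides 30. Divisors: 1, 2, 3, 5, 6, 10, 15, 30.
Subgroups by order — order 1: 1; order 2: 15; order 3: 1; order 5: 1; order 6: 5; order 10: 3; order 15: 1; order 30: 1.
Total: 1 + 15 + 1 + 1 + 5 + 3 + 1 + 1 = 28.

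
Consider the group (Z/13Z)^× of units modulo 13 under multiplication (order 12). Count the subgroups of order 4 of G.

|G| = 12 and 4 | 12, so subgroups of order 4 are possible by Lagrange.
The subgroups of order 4 are: {1, 5, 8, 12}.
So G has 1 subgroup of order 4.

1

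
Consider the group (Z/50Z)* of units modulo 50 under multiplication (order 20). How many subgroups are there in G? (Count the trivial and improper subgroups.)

|G| = 20, so by Lagrange every subgroup order divides 20. Divisors: 1, 2, 4, 5, 10, 20.
Subgroups by order — order 1: 1; order 2: 1; order 4: 1; order 5: 1; order 10: 1; order 20: 1.
Total: 1 + 1 + 1 + 1 + 1 + 1 = 6.

6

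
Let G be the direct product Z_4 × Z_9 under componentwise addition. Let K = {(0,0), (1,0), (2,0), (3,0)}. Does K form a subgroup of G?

Yes

|K| = 4 divides |G| = 36, consistent with Lagrange.
K contains the identity, every element's inverse is in K, and K is closed under +: it is a subgroup.
In fact K = ⟨(1,0)⟩.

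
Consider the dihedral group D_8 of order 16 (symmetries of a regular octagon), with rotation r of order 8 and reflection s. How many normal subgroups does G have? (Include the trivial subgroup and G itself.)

7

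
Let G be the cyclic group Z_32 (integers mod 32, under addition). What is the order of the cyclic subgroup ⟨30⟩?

16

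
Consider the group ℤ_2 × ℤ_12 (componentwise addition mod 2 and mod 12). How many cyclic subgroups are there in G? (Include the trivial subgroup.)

12

Each element a generates a cyclic subgroup ⟨a⟩; distinct elements may generate the same one (a cyclic group of order d has φ(d) generators).
Cyclic subgroups by order — order 1: 1; order 2: 3; order 3: 1; order 4: 2; order 6: 3; order 12: 2.
Total: 12.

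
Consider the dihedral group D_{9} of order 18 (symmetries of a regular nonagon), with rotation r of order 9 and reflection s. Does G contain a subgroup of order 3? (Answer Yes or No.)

3 | 18. A subgroup of order 3 is {e, r^3, r^6}.

Yes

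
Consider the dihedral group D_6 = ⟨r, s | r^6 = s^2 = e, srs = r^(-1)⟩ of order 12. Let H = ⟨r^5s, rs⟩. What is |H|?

6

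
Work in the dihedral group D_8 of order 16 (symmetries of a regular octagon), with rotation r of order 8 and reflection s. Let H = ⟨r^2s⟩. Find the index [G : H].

8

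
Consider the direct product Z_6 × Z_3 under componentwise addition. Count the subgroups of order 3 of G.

4

|G| = 18 and 3 | 18, so subgroups of order 3 are possible by Lagrange.
The subgroups of order 3 are: {(0,0), (0,1), (0,2)}; {(0,0), (2,0), (4,0)}; {(0,0), (2,1), (4,2)}; {(0,0), (2,2), (4,1)}.
So G has 4 subgroups of order 3.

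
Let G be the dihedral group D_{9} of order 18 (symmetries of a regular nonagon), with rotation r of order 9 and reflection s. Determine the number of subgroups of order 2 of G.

9

|G| = 18 and 2 | 18, so subgroups of order 2 are possible by Lagrange.
The subgroups of order 2 are: {e, r^2s}; {e, r^3s}; {e, r^4s}; {e, r^5s}; … (9 in all).
So G has 9 subgroups of order 2.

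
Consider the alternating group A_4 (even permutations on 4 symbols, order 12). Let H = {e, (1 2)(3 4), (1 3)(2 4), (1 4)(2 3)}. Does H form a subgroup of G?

Yes

|H| = 4 divides |G| = 12, consistent with Lagrange.
H contains the identity, every element's inverse is in H, and H is closed under ∘: it is a subgroup.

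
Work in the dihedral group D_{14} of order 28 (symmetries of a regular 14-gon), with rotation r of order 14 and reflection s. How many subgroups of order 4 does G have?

7

|G| = 28 and 4 | 28, so subgroups of order 4 are possible by Lagrange.
The subgroups of order 4 are: {e, r^7, r^3s, r^10s}; {e, r^7, r^4s, r^11s}; {e, r^7, r^5s, r^12s}; {e, r^7, r^6s, r^13s}; … (7 in all).
So G has 7 subgroups of order 4.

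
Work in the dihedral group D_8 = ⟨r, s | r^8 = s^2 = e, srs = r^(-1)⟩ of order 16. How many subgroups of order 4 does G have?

5

|G| = 16 and 4 | 16, so subgroups of order 4 are possible by Lagrange.
The subgroups of order 4 are: {e, r^2, r^4, r^6}; {e, r^4, r^2s, r^6s}; {e, r^4, r^3s, r^7s}; {e, r^4, s, r^4s}; … (5 in all).
So G has 5 subgroups of order 4.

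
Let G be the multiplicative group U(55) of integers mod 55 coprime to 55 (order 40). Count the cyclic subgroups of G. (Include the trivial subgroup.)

12

Group the elements of G by the cyclic subgroup they generate; each cyclic subgroup of order d accounts for φ(d) elements.
Cyclic subgroups by order — order 1: 1; order 2: 3; order 4: 2; order 5: 1; order 10: 3; order 20: 2.
Total: 12.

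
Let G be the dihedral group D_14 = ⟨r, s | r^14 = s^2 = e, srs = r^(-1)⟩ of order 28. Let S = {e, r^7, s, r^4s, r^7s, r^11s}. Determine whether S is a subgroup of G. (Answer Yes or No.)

|S| = 6 does not divide |G| = 28, so by Lagrange S is not a subgroup.

No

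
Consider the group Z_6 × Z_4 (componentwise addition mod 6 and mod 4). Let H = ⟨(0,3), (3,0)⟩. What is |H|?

|⟨(0,3)⟩| = 4 and |⟨(3,0)⟩| = 2, so |H| is a multiple of lcm(4, 2) = 4 and divides |G| = 24.
Closing under the operation: H = {(0,0), (0,1), (0,2), (0,3), (3,0), (3,1), (3,2), (3,3)}, so |H| = 8.

8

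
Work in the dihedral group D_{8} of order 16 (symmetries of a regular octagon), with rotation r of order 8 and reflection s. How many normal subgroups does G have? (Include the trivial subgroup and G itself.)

7

G has 19 subgroups. Checking conjugation-invariance by order — order 1: 1/1 normal; order 2: 1/9 normal; order 4: 1/5 normal; order 8: 3/3 normal; order 16: 1/1 normal.
Total normal subgroups: 7.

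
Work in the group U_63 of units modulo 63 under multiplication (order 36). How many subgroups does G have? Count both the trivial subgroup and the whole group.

30

|G| = 36, so by Lagrange every subgroup order divides 36. Divisors: 1, 2, 3, 4, 6, 9, 12, 18, 36.
Subgroups by order — order 1: 1; order 2: 3; order 3: 4; order 4: 1; order 6: 12; order 9: 1; order 12: 4; order 18: 3; order 36: 1.
Total: 1 + 3 + 4 + 1 + 12 + 1 + 4 + 3 + 1 = 30.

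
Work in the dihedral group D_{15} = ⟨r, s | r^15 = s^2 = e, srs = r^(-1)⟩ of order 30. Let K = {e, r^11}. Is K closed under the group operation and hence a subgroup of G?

r^11 ∈ K but its inverse r^4 ∉ K, so K is not a subgroup.

No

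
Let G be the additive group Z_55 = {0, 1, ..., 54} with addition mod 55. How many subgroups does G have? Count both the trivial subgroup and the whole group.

Subgroups of the cyclic group Z_55 correspond bijectively to divisors of 55.
Divisors of 55: 1, 5, 11, 55.
So Z_55 has 4 subgroups.

4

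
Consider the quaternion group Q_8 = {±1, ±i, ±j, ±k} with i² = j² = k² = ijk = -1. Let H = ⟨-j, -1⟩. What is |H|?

4

|⟨-j⟩| = 4 and |⟨-1⟩| = 2, so |H| is a multiple of lcm(4, 2) = 4 and divides |G| = 8.
Closing under the operation: H = {1, -1, j, -j}, so |H| = 4.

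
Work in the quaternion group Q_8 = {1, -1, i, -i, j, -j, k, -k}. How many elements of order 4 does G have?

The elements of order 4 are: i, -i, j, -j, k, -k.
That's 6.

6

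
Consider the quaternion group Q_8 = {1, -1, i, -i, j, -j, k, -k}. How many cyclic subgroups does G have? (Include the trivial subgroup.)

Group the elements of G by the cyclic subgroup they generate; each cyclic subgroup of order d accounts for φ(d) elements.
Cyclic subgroups by order — order 1: 1; order 2: 1; order 4: 3.
Total: 5.

5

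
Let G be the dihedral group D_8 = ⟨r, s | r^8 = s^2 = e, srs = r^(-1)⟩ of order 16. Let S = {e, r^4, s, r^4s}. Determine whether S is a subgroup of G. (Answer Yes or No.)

|S| = 4 divides |G| = 16, consistent with Lagrange.
S contains the identity, every element's inverse is in S, and S is closed under ·: it is a subgroup.

Yes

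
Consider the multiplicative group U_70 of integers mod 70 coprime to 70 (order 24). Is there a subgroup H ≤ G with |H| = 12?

12 | 24. A subgroup of order 12 is {1, 3, 9, 11, 13, 17, 27, 29, 33, 39, 47, 51}.

Yes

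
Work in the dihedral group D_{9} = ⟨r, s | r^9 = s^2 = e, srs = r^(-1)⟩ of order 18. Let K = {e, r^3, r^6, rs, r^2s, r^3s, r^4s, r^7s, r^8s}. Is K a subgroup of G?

Closure fails: r^7s · r^2s = r^5 ∉ K. So K is not a subgroup.

No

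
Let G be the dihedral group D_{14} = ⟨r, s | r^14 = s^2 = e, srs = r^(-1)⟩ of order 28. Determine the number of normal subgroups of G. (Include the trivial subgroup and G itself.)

G has 28 subgroups. Checking conjugation-invariance by order — order 1: 1/1 normal; order 2: 1/15 normal; order 4: 0/7 normal; order 7: 1/1 normal; order 14: 3/3 normal; order 28: 1/1 normal.
Total normal subgroups: 7.

7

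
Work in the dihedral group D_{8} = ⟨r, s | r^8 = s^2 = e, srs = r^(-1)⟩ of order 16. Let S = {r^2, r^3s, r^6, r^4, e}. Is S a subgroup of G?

No

|S| = 5 does not divide |G| = 16, so by Lagrange S is not a subgroup.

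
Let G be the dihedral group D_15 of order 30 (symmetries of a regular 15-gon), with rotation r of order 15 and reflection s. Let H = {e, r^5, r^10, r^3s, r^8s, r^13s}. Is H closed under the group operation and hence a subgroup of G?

Yes

|H| = 6 divides |G| = 30, consistent with Lagrange.
H contains the identity, every element's inverse is in H, and H is closed under ·: it is a subgroup.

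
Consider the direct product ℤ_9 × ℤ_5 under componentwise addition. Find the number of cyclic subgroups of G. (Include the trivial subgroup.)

6

Each element a generates a cyclic subgroup ⟨a⟩; distinct elements may generate the same one (a cyclic group of order d has φ(d) generators).
Cyclic subgroups by order — order 1: 1; order 3: 1; order 5: 1; order 9: 1; order 15: 1; order 45: 1.
Total: 6.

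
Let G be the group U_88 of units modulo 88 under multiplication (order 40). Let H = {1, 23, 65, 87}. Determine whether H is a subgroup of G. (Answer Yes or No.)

Yes

|H| = 4 divides |G| = 40, consistent with Lagrange.
H contains the identity, every element's inverse is in H, and H is closed under ·: it is a subgroup.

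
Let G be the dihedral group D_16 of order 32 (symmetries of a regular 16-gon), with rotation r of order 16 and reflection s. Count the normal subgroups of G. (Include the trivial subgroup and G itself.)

8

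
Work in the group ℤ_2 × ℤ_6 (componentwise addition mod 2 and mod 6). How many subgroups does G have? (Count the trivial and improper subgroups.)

|G| = 12, so by Lagrange every subgroup order divides 12. Divisors: 1, 2, 3, 4, 6, 12.
Subgroups by order — order 1: 1; order 2: 3; order 3: 1; order 4: 1; order 6: 3; order 12: 1.
Total: 1 + 3 + 1 + 1 + 3 + 1 = 10.

10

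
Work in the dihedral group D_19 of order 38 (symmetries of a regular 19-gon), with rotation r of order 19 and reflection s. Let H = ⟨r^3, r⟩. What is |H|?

|⟨r^3⟩| = 19 and |⟨r⟩| = 19, so |H| is a multiple of lcm(19, 19) = 19 and divides |G| = 38.
Closing under the operation: H = {e, r, r^2, r^3, r^4, r^5, r^6, r^7, r^8, r^9, r^10, r^11, r^12, r^13, r^14, r^15, r^16, r^17, r^18}, so |H| = 19.

19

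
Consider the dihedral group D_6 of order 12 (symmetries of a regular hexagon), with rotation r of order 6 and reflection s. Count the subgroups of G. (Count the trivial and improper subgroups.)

16

|G| = 12, so by Lagrange every subgroup order divides 12. Divisors: 1, 2, 3, 4, 6, 12.
Subgroups by order — order 1: 1; order 2: 7; order 3: 1; order 4: 3; order 6: 3; order 12: 1.
Total: 1 + 7 + 1 + 3 + 3 + 1 = 16.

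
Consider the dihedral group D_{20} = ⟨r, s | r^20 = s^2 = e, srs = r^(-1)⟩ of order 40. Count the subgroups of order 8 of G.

|G| = 40 and 8 | 40, so subgroups of order 8 are possible by Lagrange.
The subgroups of order 8 are: {e, r^5, r^10, r^15, s, r^5s, r^10s, r^15s}; {e, r^5, r^10, r^15, rs, r^6s, r^11s, r^16s}; {e, r^5, r^10, r^15, r^2s, r^7s, r^12s, r^17s}; {e, r^5, r^10, r^15, r^3s, r^8s, r^13s, r^18s}; … (5 in all).
So G has 5 subgroups of order 8.

5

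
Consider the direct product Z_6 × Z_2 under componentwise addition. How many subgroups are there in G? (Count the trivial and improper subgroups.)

|G| = 12, so by Lagrange every subgroup order divides 12. Divisors: 1, 2, 3, 4, 6, 12.
Subgroups by order — order 1: 1; order 2: 3; order 3: 1; order 4: 1; order 6: 3; order 12: 1.
Total: 1 + 3 + 1 + 1 + 3 + 1 = 10.

10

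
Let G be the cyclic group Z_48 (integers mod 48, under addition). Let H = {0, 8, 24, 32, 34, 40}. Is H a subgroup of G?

32 ∈ H but its inverse 16 ∉ H, so H is not a subgroup.

No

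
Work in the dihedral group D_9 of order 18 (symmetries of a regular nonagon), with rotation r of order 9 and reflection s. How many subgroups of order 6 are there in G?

|G| = 18 and 6 | 18, so subgroups of order 6 are possible by Lagrange.
The subgroups of order 6 are: {e, r^3, r^6, r^2s, r^5s, r^8s}; {e, r^3, r^6, s, r^3s, r^6s}; {e, r^3, r^6, rs, r^4s, r^7s}.
So G has 3 subgroups of order 6.

3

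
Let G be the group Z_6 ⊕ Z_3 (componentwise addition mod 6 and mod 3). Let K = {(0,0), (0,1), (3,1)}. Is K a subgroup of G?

No

(0,1) ∈ K but its inverse (0,2) ∉ K, so K is not a subgroup.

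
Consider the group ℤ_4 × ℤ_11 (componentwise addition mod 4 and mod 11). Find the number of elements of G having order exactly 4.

An element (a,b) has order lcm(ord(a), ord(b)); count pairs with lcm equal to 4.
Enumerating gives 2 such elements.

2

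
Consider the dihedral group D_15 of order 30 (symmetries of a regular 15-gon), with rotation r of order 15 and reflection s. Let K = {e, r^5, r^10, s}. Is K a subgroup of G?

No

|K| = 4 does not divide |G| = 30, so by Lagrange K is not a subgroup.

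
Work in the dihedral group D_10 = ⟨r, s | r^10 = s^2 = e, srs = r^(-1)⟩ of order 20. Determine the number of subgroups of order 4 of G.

5

|G| = 20 and 4 | 20, so subgroups of order 4 are possible by Lagrange.
The subgroups of order 4 are: {e, r^5, r^2s, r^7s}; {e, r^5, r^3s, r^8s}; {e, r^5, r^4s, r^9s}; {e, r^5, s, r^5s}; … (5 in all).
So G has 5 subgroups of order 4.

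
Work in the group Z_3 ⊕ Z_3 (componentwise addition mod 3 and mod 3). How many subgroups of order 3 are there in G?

|G| = 9 and 3 | 9, so subgroups of order 3 are possible by Lagrange.
The subgroups of order 3 are: {(0,0), (0,1), (0,2)}; {(0,0), (1,0), (2,0)}; {(0,0), (1,1), (2,2)}; {(0,0), (1,2), (2,1)}.
So G has 4 subgroups of order 3.

4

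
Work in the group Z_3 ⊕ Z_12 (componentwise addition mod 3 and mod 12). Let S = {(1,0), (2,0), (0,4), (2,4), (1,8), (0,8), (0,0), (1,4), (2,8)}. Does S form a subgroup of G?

|S| = 9 divides |G| = 36, consistent with Lagrange.
S contains the identity, every element's inverse is in S, and S is closed under +: it is a subgroup.

Yes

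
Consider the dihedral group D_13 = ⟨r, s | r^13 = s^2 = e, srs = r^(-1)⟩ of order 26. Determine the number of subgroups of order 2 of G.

13

|G| = 26 and 2 | 26, so subgroups of order 2 are possible by Lagrange.
The subgroups of order 2 are: {e, r^10s}; {e, r^11s}; {e, r^12s}; {e, r^2s}; … (13 in all).
So G has 13 subgroups of order 2.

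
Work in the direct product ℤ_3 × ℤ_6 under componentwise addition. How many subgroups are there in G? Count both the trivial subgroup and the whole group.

|G| = 18, so by Lagrange every subgroup order divides 18. Divisors: 1, 2, 3, 6, 9, 18.
Subgroups by order — order 1: 1; order 2: 1; order 3: 4; order 6: 4; order 9: 1; order 18: 1.
Total: 1 + 1 + 4 + 4 + 1 + 1 = 12.

12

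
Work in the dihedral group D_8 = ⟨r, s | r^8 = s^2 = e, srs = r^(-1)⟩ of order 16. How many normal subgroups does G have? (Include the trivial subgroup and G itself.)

7

G has 19 subgroups. Checking conjugation-invariance by order — order 1: 1/1 normal; order 2: 1/9 normal; order 4: 1/5 normal; order 8: 3/3 normal; order 16: 1/1 normal.
Total normal subgroups: 7.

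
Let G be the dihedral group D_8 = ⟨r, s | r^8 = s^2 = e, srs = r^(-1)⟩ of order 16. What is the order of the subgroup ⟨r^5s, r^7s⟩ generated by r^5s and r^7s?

|⟨r^5s⟩| = 2 and |⟨r^7s⟩| = 2, so |H| is a multiple of lcm(2, 2) = 2 and divides |G| = 16.
Closing under the operation: H = {e, r^2, r^4, r^6, rs, r^3s, r^5s, r^7s}, so |H| = 8.

8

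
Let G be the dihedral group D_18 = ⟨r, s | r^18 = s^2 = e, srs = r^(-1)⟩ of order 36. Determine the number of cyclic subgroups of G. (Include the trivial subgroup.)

24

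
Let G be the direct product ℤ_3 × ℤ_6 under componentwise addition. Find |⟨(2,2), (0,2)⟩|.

|⟨(2,2)⟩| = 3 and |⟨(0,2)⟩| = 3, so |H| is a multiple of lcm(3, 3) = 3 and divides |G| = 18.
Closing under the operation: H = {(0,0), (0,2), (0,4), (1,0), (1,2), (1,4), (2,0), (2,2), (2,4)}, so |H| = 9.

9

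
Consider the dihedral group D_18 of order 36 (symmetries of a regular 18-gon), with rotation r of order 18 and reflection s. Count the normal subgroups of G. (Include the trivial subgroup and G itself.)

9

G has 45 subgroups. Checking conjugation-invariance by order — order 1: 1/1 normal; order 2: 1/19 normal; order 3: 1/1 normal; order 4: 0/9 normal; order 6: 1/7 normal; order 9: 1/1 normal; order 12: 0/3 normal; order 18: 3/3 normal; order 36: 1/1 normal.
Total normal subgroups: 9.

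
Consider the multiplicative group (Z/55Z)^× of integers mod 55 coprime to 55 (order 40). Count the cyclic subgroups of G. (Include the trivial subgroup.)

12

A cyclic subgroup of order d is generated by each of its φ(d) elements of order d, so the cyclic subgroups of order d number (#elements of order d)/φ(d).
Cyclic subgroups by order — order 1: 1; order 2: 3; order 4: 2; order 5: 1; order 10: 3; order 20: 2.
Total: 12.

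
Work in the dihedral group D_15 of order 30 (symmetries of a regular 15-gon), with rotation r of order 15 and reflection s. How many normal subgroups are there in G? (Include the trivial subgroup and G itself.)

G has 28 subgroups. Checking conjugation-invariance by order — order 1: 1/1 normal; order 2: 0/15 normal; order 3: 1/1 normal; order 5: 1/1 normal; order 6: 0/5 normal; order 10: 0/3 normal; order 15: 1/1 normal; order 30: 1/1 normal.
Total normal subgroups: 5.

5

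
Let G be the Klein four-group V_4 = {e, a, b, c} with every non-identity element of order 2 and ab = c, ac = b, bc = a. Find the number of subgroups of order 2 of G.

|G| = 4 and 2 | 4, so subgroups of order 2 are possible by Lagrange.
The subgroups of order 2 are: {e, a}; {e, b}; {e, c}.
So G has 3 subgroups of order 2.

3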